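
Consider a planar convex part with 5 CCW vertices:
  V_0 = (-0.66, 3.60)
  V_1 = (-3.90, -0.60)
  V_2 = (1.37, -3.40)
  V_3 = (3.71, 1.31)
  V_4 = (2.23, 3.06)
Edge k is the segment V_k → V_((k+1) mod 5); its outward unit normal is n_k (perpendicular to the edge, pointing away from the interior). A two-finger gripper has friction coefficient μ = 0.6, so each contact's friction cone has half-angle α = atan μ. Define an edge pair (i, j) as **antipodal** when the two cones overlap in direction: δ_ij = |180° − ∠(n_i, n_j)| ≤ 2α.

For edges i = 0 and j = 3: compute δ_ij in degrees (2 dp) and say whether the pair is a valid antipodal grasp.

δ = 77.87°, invalid

α = atan 0.6 = 30.96°;  2α = 61.93°
edge 0: e_0 = (-3.24, -4.20);  n_0 = (-0.7918, +0.6108)
edge 3: e_3 = (-1.48, +1.75);  n_3 = (+0.7636, +0.6457)
∠(n_0, n_3) = 102.13°
δ = |180° − 102.13°| = 77.87°
77.87° > 2α = 61.93°  →  invalid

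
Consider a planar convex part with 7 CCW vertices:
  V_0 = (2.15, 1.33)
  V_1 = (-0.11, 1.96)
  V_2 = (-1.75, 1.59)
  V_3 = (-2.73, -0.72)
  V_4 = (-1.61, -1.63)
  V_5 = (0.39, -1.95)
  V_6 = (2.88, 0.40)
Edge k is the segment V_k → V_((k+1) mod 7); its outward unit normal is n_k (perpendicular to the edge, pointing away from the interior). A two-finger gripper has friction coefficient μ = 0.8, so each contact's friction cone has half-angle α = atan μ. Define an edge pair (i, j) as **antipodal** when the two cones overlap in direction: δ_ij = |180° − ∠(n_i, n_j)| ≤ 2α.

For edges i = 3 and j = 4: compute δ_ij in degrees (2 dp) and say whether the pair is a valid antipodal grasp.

δ = 150.00°, invalid

α = atan 0.8 = 38.66°;  2α = 77.32°
edge 3: e_3 = (+1.12, -0.91);  n_3 = (-0.6306, -0.7761)
edge 4: e_4 = (+2.00, -0.32);  n_4 = (-0.1580, -0.9874)
∠(n_3, n_4) = 30.00°
δ = |180° − 30.00°| = 150.00°
150.00° > 2α = 77.32°  →  invalid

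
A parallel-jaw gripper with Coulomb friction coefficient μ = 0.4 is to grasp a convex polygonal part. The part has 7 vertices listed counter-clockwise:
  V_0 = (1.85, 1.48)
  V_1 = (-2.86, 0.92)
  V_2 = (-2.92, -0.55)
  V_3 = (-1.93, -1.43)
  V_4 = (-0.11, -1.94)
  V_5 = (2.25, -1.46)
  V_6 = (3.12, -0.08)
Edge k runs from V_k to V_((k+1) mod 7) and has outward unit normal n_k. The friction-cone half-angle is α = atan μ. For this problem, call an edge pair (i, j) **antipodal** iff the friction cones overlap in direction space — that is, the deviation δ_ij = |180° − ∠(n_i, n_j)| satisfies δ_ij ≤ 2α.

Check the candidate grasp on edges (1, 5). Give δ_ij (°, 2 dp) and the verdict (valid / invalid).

α = atan 0.4 = 21.80°;  2α = 43.60°
edge 1: e_1 = (-0.06, -1.47);  n_1 = (-0.9992, +0.0408)
edge 5: e_5 = (+0.87, +1.38);  n_5 = (+0.8459, -0.5333)
∠(n_1, n_5) = 150.11°
δ = |180° − 150.11°| = 29.89°
29.89° ≤ 2α = 43.60°  →  valid

δ = 29.89°, valid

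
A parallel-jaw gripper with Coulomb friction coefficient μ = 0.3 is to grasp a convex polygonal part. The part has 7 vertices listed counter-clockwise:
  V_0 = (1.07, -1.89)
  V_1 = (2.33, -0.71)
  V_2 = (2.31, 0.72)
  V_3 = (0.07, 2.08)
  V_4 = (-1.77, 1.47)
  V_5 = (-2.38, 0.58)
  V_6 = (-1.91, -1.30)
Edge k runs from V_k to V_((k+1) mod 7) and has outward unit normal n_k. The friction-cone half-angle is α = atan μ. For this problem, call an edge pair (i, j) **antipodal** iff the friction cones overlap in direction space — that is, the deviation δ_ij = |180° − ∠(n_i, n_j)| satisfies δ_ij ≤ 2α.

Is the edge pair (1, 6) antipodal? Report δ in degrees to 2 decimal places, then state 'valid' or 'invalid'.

α = atan 0.3 = 16.70°;  2α = 33.40°
edge 1: e_1 = (-0.02, +1.43);  n_1 = (+0.9999, +0.0140)
edge 6: e_6 = (+2.98, -0.59);  n_6 = (-0.1942, -0.9810)
∠(n_1, n_6) = 102.00°
δ = |180° − 102.00°| = 78.00°
78.00° > 2α = 33.40°  →  invalid

δ = 78.00°, invalid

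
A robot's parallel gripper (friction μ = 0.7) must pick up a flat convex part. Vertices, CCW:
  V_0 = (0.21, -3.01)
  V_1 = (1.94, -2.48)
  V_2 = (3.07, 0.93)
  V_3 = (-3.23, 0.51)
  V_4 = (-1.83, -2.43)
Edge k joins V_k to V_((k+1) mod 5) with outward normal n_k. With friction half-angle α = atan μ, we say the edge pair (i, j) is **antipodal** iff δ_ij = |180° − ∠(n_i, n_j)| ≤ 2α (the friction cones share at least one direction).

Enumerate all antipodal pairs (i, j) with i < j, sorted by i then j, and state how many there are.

count = 5; pairs: (0,2), (1,2), (1,3), (2,3), (2,4)

α = atan 0.7 = 34.99°;  2α = 69.98°
n_0 = (+0.2929, -0.9561)
n_1 = (+0.9492, -0.3146)
n_2 = (-0.0665, +0.9978)
n_3 = (-0.9029, -0.4299)
n_4 = (-0.2735, -0.9619)
  (0,1): δ = 125.37°  ·
  (0,2): δ = 13.22°  ✓
  (0,3): δ = 98.43°  ·
  (0,4): δ = 147.10°  ·
  (1,2): δ = 67.85°  ✓
  (1,3): δ = 43.80°  ✓
  (1,4): δ = 92.46°  ·
  (2,3): δ = 68.35°  ✓
  (2,4): δ = 19.69°  ✓
  (3,4): δ = 131.33°  ·
antipodal pairs: 5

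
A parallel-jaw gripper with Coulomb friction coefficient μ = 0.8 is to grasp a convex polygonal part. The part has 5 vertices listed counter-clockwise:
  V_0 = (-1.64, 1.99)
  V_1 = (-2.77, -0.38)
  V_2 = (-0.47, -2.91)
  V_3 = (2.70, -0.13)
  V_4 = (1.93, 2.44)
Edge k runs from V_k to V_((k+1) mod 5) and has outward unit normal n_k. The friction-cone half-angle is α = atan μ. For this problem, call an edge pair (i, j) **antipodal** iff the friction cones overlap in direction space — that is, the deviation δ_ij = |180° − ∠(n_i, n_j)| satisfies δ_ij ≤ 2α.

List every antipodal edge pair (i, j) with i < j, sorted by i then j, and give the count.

count = 5; pairs: (0,2), (0,3), (1,3), (1,4), (2,4)

α = atan 0.8 = 38.66°;  2α = 77.32°
n_0 = (-0.9026, +0.4304)
n_1 = (-0.7399, -0.6727)
n_2 = (+0.6593, -0.7518)
n_3 = (+0.9579, +0.2870)
n_4 = (-0.1251, +0.9921)
  (0,1): δ = 112.23°  ·
  (0,2): δ = 23.26°  ✓
  (0,3): δ = 42.17°  ✓
  (0,4): δ = 122.68°  ·
  (1,2): δ = 91.02°  ·
  (1,3): δ = 25.59°  ✓
  (1,4): δ = 54.91°  ✓
  (2,3): δ = 114.57°  ·
  (2,4): δ = 34.07°  ✓
  (3,4): δ = 99.49°  ·
antipodal pairs: 5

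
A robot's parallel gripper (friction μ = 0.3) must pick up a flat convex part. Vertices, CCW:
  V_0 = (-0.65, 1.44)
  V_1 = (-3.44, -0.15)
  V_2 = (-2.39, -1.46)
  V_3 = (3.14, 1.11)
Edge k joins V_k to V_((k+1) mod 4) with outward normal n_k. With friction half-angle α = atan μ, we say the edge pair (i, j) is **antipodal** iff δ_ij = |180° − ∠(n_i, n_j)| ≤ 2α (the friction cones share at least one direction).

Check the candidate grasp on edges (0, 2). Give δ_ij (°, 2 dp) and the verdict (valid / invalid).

δ = 4.75°, valid

α = atan 0.3 = 16.70°;  2α = 33.40°
edge 0: e_0 = (-2.79, -1.59);  n_0 = (-0.4951, +0.8688)
edge 2: e_2 = (+5.53, +2.57);  n_2 = (+0.4214, -0.9069)
∠(n_0, n_2) = 175.25°
δ = |180° − 175.25°| = 4.75°
4.75° ≤ 2α = 33.40°  →  valid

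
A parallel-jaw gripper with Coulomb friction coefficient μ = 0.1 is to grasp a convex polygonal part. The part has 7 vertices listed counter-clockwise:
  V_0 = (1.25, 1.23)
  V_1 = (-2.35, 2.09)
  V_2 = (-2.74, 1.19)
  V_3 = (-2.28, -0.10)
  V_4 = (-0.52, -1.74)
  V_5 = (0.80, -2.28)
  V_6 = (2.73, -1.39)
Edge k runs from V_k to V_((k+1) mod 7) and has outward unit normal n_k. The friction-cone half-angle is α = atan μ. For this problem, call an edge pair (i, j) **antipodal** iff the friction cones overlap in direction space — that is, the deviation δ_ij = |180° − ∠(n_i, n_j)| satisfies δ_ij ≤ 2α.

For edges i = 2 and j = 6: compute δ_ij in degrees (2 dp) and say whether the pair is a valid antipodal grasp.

δ = 9.84°, valid

α = atan 0.1 = 5.71°;  2α = 11.42°
edge 2: e_2 = (+0.46, -1.29);  n_2 = (-0.9419, -0.3359)
edge 6: e_6 = (-1.48, +2.62);  n_6 = (+0.8707, +0.4918)
∠(n_2, n_6) = 170.16°
δ = |180° − 170.16°| = 9.84°
9.84° ≤ 2α = 11.42°  →  valid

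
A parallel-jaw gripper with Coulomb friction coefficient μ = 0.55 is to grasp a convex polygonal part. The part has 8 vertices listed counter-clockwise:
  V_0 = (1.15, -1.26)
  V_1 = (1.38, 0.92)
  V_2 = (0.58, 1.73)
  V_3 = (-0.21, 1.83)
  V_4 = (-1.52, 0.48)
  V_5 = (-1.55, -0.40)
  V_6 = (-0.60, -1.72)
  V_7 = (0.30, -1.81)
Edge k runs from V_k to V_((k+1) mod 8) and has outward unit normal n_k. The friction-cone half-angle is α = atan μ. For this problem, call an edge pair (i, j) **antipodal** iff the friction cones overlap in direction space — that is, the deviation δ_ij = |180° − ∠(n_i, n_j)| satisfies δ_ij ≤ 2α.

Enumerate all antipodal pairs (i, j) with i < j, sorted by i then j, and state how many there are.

count = 12; pairs: (0,3), (0,4), (0,5), (1,4), (1,5), (1,6), (2,5), (2,6), (2,7), (3,6), (3,7), (4,7)

α = atan 0.55 = 28.81°;  2α = 57.62°
n_0 = (+0.9945, -0.1049)
n_1 = (+0.7115, +0.7027)
n_2 = (+0.1256, +0.9921)
n_3 = (-0.7177, +0.6964)
n_4 = (-0.9994, +0.0341)
n_5 = (-0.8117, -0.5841)
n_6 = (-0.0995, -0.9950)
n_7 = (+0.5433, -0.8396)
  (0,1): δ = 129.33°  ·
  (0,2): δ = 91.19°  ·
  (0,3): δ = 38.12°  ✓
  (0,4): δ = 4.07°  ✓
  (0,5): δ = 41.77°  ✓
  (0,6): δ = 90.31°  ·
  (0,7): δ = 128.93°  ·
  (1,2): δ = 141.86°  ·
  (1,3): δ = 88.78°  ·
  (1,4): δ = 46.60°  ✓
  (1,5): δ = 8.90°  ✓
  (1,6): δ = 39.65°  ✓
  (1,7): δ = 78.26°  ·
  (2,3): δ = 126.92°  ·
  (2,4): δ = 84.74°  ·
  (2,5): δ = 47.04°  ✓
  (2,6): δ = 1.50°  ✓
  (2,7): δ = 40.12°  ✓
  (3,4): δ = 137.81°  ·
  (3,5): δ = 100.12°  ·
  (3,6): δ = 51.57°  ✓
  (3,7): δ = 12.96°  ✓
  (4,5): δ = 142.31°  ·
  (4,6): δ = 93.76°  ·
  (4,7): δ = 55.14°  ✓
  (5,6): δ = 131.45°  ·
  (5,7): δ = 92.84°  ·
  (6,7): δ = 141.38°  ·
antipodal pairs: 12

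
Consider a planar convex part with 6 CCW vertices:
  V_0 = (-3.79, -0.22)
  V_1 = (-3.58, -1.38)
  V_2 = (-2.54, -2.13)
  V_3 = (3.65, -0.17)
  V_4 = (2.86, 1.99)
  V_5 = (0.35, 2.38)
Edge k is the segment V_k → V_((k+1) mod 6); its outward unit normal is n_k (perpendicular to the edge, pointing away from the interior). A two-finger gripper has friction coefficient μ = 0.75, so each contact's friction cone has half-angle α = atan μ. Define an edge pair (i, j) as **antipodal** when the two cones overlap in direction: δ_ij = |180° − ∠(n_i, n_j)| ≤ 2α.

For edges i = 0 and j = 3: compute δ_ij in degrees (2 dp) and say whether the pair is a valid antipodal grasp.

δ = 9.83°, valid

α = atan 0.75 = 36.87°;  2α = 73.74°
edge 0: e_0 = (+0.21, -1.16);  n_0 = (-0.9840, -0.1781)
edge 3: e_3 = (-0.79, +2.16);  n_3 = (+0.9392, +0.3435)
∠(n_0, n_3) = 170.17°
δ = |180° − 170.17°| = 9.83°
9.83° ≤ 2α = 73.74°  →  valid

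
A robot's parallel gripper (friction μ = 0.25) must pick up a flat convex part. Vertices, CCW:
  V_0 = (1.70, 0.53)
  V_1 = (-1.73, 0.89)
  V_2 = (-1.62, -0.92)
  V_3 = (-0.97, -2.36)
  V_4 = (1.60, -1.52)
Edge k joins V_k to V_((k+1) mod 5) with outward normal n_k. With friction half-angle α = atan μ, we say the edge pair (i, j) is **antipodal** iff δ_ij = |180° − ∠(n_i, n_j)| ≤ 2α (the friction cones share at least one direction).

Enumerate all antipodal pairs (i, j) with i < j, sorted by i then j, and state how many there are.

α = atan 0.25 = 14.04°;  2α = 28.07°
n_0 = (+0.1044, +0.9945)
n_1 = (-0.9982, -0.0607)
n_2 = (-0.9114, -0.4114)
n_3 = (+0.3107, -0.9505)
n_4 = (+0.9988, -0.0487)
  (0,1): δ = 80.53°  ·
  (0,2): δ = 59.71°  ·
  (0,3): δ = 24.09°  ✓
  (0,4): δ = 93.20°  ·
  (1,2): δ = 159.18°  ·
  (1,3): δ = 75.38°  ·
  (1,4): δ = 6.27°  ✓
  (2,3): δ = 96.19°  ·
  (2,4): δ = 27.09°  ✓
  (3,4): δ = 110.89°  ·
antipodal pairs: 3

count = 3; pairs: (0,3), (1,4), (2,4)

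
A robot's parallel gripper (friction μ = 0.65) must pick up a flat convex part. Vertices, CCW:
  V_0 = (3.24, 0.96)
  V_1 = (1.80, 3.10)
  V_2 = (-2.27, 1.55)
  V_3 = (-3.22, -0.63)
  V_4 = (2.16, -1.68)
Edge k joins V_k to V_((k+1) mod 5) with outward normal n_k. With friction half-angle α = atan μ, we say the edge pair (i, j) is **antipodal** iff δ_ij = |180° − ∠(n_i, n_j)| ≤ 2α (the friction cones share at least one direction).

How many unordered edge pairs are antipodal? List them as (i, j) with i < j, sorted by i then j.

count = 5; pairs: (0,2), (0,3), (1,3), (1,4), (2,4)

α = atan 0.65 = 33.02°;  2α = 66.05°
n_0 = (+0.8297, +0.5583)
n_1 = (-0.3559, +0.9345)
n_2 = (-0.9167, +0.3995)
n_3 = (-0.1916, -0.9815)
n_4 = (+0.9255, -0.3786)
  (0,1): δ = 103.09°  ·
  (0,2): δ = 57.48°  ✓
  (0,3): δ = 45.02°  ✓
  (0,4): δ = 123.81°  ·
  (1,2): δ = 134.40°  ·
  (1,3): δ = 31.89°  ✓
  (1,4): δ = 46.90°  ✓
  (2,3): δ = 77.50°  ·
  (2,4): δ = 1.30°  ✓
  (3,4): δ = 101.21°  ·
antipodal pairs: 5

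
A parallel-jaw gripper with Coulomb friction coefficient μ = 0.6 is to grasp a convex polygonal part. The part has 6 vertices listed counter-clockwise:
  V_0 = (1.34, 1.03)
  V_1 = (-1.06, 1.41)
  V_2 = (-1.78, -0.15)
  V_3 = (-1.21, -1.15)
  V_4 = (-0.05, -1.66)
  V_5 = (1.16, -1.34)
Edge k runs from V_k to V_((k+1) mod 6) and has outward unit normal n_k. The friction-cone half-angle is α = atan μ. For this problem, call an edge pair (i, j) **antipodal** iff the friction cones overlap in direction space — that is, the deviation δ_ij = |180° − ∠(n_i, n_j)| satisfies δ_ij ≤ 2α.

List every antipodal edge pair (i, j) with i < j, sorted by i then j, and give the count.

α = atan 0.6 = 30.96°;  2α = 61.93°
n_0 = (+0.1564, +0.9877)
n_1 = (-0.9080, +0.4191)
n_2 = (-0.8688, -0.4952)
n_3 = (-0.4025, -0.9154)
n_4 = (+0.2557, -0.9668)
n_5 = (+0.9971, -0.0757)
  (0,1): δ = 105.78°  ·
  (0,2): δ = 51.32°  ✓
  (0,3): δ = 14.74°  ✓
  (0,4): δ = 23.81°  ✓
  (0,5): δ = 94.65°  ·
  (1,2): δ = 125.54°  ·
  (1,3): δ = 88.96°  ·
  (1,4): δ = 50.41°  ✓
  (1,5): δ = 20.43°  ✓
  (2,3): δ = 143.42°  ·
  (2,4): δ = 104.87°  ·
  (2,5): δ = 34.03°  ✓
  (3,4): δ = 141.45°  ·
  (3,5): δ = 70.61°  ·
  (4,5): δ = 109.16°  ·
antipodal pairs: 6

count = 6; pairs: (0,2), (0,3), (0,4), (1,4), (1,5), (2,5)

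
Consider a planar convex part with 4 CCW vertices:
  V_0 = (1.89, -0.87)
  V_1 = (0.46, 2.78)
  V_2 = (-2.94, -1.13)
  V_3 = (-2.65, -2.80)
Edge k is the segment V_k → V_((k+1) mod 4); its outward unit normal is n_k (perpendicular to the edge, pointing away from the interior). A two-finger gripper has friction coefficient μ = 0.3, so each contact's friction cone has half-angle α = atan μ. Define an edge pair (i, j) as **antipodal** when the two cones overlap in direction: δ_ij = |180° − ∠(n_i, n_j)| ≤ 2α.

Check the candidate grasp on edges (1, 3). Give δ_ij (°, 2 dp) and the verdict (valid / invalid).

δ = 25.96°, valid

α = atan 0.3 = 16.70°;  2α = 33.40°
edge 1: e_1 = (-3.40, -3.91);  n_1 = (-0.7546, +0.6562)
edge 3: e_3 = (+4.54, +1.93);  n_3 = (+0.3912, -0.9203)
∠(n_1, n_3) = 154.04°
δ = |180° − 154.04°| = 25.96°
25.96° ≤ 2α = 33.40°  →  valid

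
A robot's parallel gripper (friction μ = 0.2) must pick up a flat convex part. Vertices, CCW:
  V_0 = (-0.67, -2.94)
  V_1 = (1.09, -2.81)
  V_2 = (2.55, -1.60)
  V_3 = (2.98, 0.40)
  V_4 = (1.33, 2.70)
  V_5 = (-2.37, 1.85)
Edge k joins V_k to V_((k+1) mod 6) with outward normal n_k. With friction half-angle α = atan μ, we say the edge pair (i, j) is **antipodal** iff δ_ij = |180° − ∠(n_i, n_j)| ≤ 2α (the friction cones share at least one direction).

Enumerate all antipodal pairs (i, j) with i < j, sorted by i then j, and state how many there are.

α = atan 0.2 = 11.31°;  2α = 22.62°
n_0 = (+0.0737, -0.9973)
n_1 = (+0.6381, -0.7699)
n_2 = (+0.9777, -0.2102)
n_3 = (+0.8125, +0.5829)
n_4 = (-0.2239, +0.9746)
n_5 = (-0.9424, -0.3345)
  (0,1): δ = 144.57°  ·
  (0,2): δ = 106.36°  ·
  (0,3): δ = 58.57°  ·
  (0,4): δ = 8.71°  ✓
  (0,5): δ = 105.32°  ·
  (1,2): δ = 141.78°  ·
  (1,3): δ = 94.00°  ·
  (1,4): δ = 26.71°  ·
  (1,5): δ = 69.89°  ·
  (2,3): δ = 132.21°  ·
  (2,4): δ = 64.93°  ·
  (2,5): δ = 31.67°  ·
  (3,4): δ = 112.72°  ·
  (3,5): δ = 16.12°  ✓
  (4,5): δ = 83.40°  ·
antipodal pairs: 2

count = 2; pairs: (0,4), (3,5)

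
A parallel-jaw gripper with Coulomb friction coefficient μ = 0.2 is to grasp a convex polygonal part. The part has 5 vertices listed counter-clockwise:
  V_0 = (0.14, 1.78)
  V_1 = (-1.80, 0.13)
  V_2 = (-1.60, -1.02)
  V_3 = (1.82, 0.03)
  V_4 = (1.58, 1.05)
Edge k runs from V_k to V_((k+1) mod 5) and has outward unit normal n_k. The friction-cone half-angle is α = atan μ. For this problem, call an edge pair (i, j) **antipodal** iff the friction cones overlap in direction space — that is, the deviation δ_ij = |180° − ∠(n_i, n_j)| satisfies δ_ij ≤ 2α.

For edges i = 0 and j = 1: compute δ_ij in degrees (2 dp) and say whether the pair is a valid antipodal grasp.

α = atan 0.2 = 11.31°;  2α = 22.62°
edge 0: e_0 = (-1.94, -1.65);  n_0 = (-0.6479, +0.7617)
edge 1: e_1 = (+0.20, -1.15);  n_1 = (-0.9852, -0.1713)
∠(n_0, n_1) = 59.48°
δ = |180° − 59.48°| = 120.52°
120.52° > 2α = 22.62°  →  invalid

δ = 120.52°, invalid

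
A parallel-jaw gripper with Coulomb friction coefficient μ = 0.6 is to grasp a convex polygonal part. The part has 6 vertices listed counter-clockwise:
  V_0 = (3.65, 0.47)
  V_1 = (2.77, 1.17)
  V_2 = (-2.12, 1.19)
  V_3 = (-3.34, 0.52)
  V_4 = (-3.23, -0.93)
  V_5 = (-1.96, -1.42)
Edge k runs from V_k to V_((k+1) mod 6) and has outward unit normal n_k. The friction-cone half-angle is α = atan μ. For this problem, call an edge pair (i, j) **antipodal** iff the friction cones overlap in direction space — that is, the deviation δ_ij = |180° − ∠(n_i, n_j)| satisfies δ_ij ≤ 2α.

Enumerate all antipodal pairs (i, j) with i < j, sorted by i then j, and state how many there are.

α = atan 0.6 = 30.96°;  2α = 61.93°
n_0 = (+0.6225, +0.7826)
n_1 = (+0.0041, +1.0000)
n_2 = (-0.4814, +0.8765)
n_3 = (-0.9971, -0.0756)
n_4 = (-0.3600, -0.9330)
n_5 = (+0.3193, -0.9477)
  (0,1): δ = 141.73°  ·
  (0,2): δ = 112.72°  ·
  (0,3): δ = 47.16°  ✓
  (0,4): δ = 17.40°  ✓
  (0,5): δ = 57.12°  ✓
  (1,2): δ = 150.99°  ·
  (1,3): δ = 85.43°  ·
  (1,4): δ = 20.86°  ✓
  (1,5): δ = 18.85°  ✓
  (2,3): δ = 114.44°  ·
  (2,4): δ = 49.87°  ✓
  (2,5): δ = 10.16°  ✓
  (3,4): δ = 115.44°  ·
  (3,5): δ = 75.72°  ·
  (4,5): δ = 140.28°  ·
antipodal pairs: 7

count = 7; pairs: (0,3), (0,4), (0,5), (1,4), (1,5), (2,4), (2,5)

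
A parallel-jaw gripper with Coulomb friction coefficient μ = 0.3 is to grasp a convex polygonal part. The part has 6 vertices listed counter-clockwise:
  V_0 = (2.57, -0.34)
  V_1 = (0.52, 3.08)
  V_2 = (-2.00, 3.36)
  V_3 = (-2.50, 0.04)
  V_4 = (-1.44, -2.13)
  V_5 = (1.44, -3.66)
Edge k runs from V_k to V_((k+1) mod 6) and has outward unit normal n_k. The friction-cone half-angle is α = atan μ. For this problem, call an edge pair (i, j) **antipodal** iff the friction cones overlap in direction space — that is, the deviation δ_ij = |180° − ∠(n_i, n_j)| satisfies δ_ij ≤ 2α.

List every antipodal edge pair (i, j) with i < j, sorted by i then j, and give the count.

count = 4; pairs: (0,3), (0,4), (1,4), (2,5)

α = atan 0.3 = 16.70°;  2α = 33.40°
n_0 = (+0.8577, +0.5141)
n_1 = (+0.1104, +0.9939)
n_2 = (-0.9888, +0.1489)
n_3 = (-0.8985, -0.4389)
n_4 = (-0.4692, -0.8831)
n_5 = (+0.9467, -0.3222)
  (0,1): δ = 127.28°  ·
  (0,2): δ = 39.50°  ·
  (0,3): δ = 4.90°  ✓
  (0,4): δ = 31.08°  ✓
  (0,5): δ = 130.26°  ·
  (1,2): δ = 92.22°  ·
  (1,3): δ = 57.63°  ·
  (1,4): δ = 21.64°  ✓
  (1,5): δ = 77.54°  ·
  (2,3): δ = 145.40°  ·
  (2,4): δ = 109.41°  ·
  (2,5): δ = 10.23°  ✓
  (3,4): δ = 144.01°  ·
  (3,5): δ = 44.83°  ·
  (4,5): δ = 80.82°  ·
antipodal pairs: 4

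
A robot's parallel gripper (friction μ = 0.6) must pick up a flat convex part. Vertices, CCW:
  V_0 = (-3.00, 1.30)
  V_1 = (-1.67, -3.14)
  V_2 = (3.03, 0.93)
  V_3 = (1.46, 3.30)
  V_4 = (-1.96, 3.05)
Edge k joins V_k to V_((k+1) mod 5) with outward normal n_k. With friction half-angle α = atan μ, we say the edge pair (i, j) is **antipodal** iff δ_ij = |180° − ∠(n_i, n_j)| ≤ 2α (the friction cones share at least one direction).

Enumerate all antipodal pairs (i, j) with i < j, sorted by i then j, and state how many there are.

count = 3; pairs: (0,2), (1,3), (1,4)

α = atan 0.6 = 30.96°;  2α = 61.93°
n_0 = (-0.9579, -0.2870)
n_1 = (+0.6546, -0.7560)
n_2 = (+0.8337, +0.5523)
n_3 = (-0.0729, +0.9973)
n_4 = (-0.8597, +0.5109)
  (0,1): δ = 65.78°  ·
  (0,2): δ = 16.85°  ✓
  (0,3): δ = 77.51°  ·
  (0,4): δ = 132.60°  ·
  (1,2): δ = 97.37°  ·
  (1,3): δ = 36.71°  ✓
  (1,4): δ = 18.39°  ✓
  (2,3): δ = 119.34°  ·
  (2,4): δ = 64.24°  ·
  (3,4): δ = 124.90°  ·
antipodal pairs: 3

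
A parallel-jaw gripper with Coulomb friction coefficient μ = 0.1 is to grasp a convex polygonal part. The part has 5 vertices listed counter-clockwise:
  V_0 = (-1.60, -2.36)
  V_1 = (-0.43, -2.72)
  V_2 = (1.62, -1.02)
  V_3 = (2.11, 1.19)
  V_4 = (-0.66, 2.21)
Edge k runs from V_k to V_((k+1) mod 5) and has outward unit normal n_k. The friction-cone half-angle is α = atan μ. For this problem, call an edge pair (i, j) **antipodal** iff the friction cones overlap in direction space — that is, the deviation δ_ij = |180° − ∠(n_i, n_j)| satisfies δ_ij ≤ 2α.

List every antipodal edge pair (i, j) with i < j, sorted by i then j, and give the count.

α = atan 0.1 = 5.71°;  2α = 11.42°
n_0 = (-0.2941, -0.9558)
n_1 = (+0.6383, -0.7698)
n_2 = (+0.9763, -0.2165)
n_3 = (+0.3455, +0.9384)
n_4 = (-0.9795, +0.2015)
  (0,1): δ = 123.23°  ·
  (0,2): δ = 85.40°  ·
  (0,3): δ = 3.11°  ✓
  (0,4): δ = 95.48°  ·
  (1,2): δ = 142.17°  ·
  (1,3): δ = 59.88°  ·
  (1,4): δ = 38.71°  ·
  (2,3): δ = 97.71°  ·
  (2,4): δ = 0.88°  ✓
  (3,4): δ = 81.41°  ·
antipodal pairs: 2

count = 2; pairs: (0,3), (2,4)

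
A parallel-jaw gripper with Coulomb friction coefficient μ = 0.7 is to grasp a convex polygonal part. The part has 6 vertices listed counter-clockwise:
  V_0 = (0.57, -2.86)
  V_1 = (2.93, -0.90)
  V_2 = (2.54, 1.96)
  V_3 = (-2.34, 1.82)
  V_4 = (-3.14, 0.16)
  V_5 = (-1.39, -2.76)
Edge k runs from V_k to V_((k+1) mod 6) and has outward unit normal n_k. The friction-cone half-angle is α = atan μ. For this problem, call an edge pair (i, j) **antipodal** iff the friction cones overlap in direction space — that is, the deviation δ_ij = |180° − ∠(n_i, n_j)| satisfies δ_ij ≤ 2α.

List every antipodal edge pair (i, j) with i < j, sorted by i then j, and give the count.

α = atan 0.7 = 34.99°;  2α = 69.98°
n_0 = (+0.6389, -0.7693)
n_1 = (+0.9908, +0.1351)
n_2 = (-0.0287, +0.9996)
n_3 = (-0.9008, +0.4341)
n_4 = (-0.8578, -0.5141)
n_5 = (-0.0510, -0.9987)
  (0,1): δ = 121.94°  ·
  (0,2): δ = 38.07°  ✓
  (0,3): δ = 24.56°  ✓
  (0,4): δ = 81.22°  ·
  (0,5): δ = 137.37°  ·
  (1,2): δ = 96.12°  ·
  (1,3): δ = 33.50°  ✓
  (1,4): δ = 23.17°  ✓
  (1,5): δ = 79.31°  ·
  (2,3): δ = 117.37°  ·
  (2,4): δ = 60.71°  ✓
  (2,5): δ = 4.56°  ✓
  (3,4): δ = 123.33°  ·
  (3,5): δ = 67.19°  ✓
  (4,5): δ = 123.86°  ·
antipodal pairs: 7

count = 7; pairs: (0,2), (0,3), (1,3), (1,4), (2,4), (2,5), (3,5)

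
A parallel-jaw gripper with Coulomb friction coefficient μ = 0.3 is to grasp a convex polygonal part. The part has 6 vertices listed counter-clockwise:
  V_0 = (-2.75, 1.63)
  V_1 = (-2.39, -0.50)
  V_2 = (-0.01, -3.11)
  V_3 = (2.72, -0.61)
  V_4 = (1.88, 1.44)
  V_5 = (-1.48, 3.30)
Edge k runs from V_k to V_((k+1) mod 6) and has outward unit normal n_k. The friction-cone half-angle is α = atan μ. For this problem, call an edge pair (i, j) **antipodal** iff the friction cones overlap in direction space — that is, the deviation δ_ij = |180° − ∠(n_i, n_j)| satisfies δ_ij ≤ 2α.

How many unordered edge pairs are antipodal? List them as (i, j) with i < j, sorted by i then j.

α = atan 0.3 = 16.70°;  2α = 33.40°
n_0 = (-0.9860, -0.1667)
n_1 = (-0.7389, -0.6738)
n_2 = (+0.6754, -0.7375)
n_3 = (+0.9253, +0.3792)
n_4 = (+0.4843, +0.8749)
n_5 = (-0.7960, +0.6053)
  (0,1): δ = 147.23°  ·
  (0,2): δ = 57.11°  ·
  (0,3): δ = 12.69°  ✓
  (0,4): δ = 51.44°  ·
  (0,5): δ = 133.15°  ·
  (1,2): δ = 89.88°  ·
  (1,3): δ = 20.08°  ✓
  (1,4): δ = 18.67°  ✓
  (1,5): δ = 100.39°  ·
  (2,3): δ = 110.20°  ·
  (2,4): δ = 71.45°  ·
  (2,5): δ = 10.27°  ✓
  (3,4): δ = 141.25°  ·
  (3,5): δ = 59.53°  ·
  (4,5): δ = 98.28°  ·
antipodal pairs: 4

count = 4; pairs: (0,3), (1,3), (1,4), (2,5)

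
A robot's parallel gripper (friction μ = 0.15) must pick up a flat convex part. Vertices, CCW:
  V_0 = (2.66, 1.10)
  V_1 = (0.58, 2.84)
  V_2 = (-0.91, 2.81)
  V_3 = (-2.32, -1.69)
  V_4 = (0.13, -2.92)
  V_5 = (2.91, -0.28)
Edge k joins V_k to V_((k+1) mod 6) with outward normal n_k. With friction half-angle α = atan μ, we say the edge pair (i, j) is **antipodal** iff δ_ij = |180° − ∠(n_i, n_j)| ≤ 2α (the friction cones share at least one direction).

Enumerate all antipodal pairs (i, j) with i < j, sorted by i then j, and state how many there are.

count = 1; pairs: (0,3)

α = atan 0.15 = 8.53°;  2α = 17.06°
n_0 = (+0.6416, +0.7670)
n_1 = (-0.0201, +0.9998)
n_2 = (-0.9543, +0.2990)
n_3 = (-0.4487, -0.8937)
n_4 = (+0.6886, -0.7251)
n_5 = (+0.9840, +0.1783)
  (0,1): δ = 138.93°  ·
  (0,2): δ = 67.48°  ·
  (0,3): δ = 13.26°  ✓
  (0,4): δ = 83.43°  ·
  (0,5): δ = 140.18°  ·
  (1,2): δ = 108.55°  ·
  (1,3): δ = 27.81°  ·
  (1,4): δ = 42.37°  ·
  (1,5): δ = 99.11°  ·
  (2,3): δ = 99.26°  ·
  (2,4): δ = 29.08°  ·
  (2,5): δ = 27.67°  ·
  (3,4): δ = 109.82°  ·
  (3,5): δ = 53.07°  ·
  (4,5): δ = 123.25°  ·
antipodal pairs: 1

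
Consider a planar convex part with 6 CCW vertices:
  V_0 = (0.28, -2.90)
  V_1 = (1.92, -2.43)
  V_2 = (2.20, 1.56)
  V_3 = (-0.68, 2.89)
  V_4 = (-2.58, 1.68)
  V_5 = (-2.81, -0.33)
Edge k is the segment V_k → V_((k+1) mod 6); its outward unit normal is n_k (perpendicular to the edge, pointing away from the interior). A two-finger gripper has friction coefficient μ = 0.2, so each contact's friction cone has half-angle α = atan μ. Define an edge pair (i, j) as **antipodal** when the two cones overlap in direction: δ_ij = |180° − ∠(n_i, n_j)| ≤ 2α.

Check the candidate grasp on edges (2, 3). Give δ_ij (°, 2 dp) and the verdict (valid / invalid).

α = atan 0.2 = 11.31°;  2α = 22.62°
edge 2: e_2 = (-2.88, +1.33);  n_2 = (+0.4193, +0.9079)
edge 3: e_3 = (-1.90, -1.21);  n_3 = (-0.5372, +0.8435)
∠(n_2, n_3) = 57.28°
δ = |180° − 57.28°| = 122.72°
122.72° > 2α = 22.62°  →  invalid

δ = 122.72°, invalid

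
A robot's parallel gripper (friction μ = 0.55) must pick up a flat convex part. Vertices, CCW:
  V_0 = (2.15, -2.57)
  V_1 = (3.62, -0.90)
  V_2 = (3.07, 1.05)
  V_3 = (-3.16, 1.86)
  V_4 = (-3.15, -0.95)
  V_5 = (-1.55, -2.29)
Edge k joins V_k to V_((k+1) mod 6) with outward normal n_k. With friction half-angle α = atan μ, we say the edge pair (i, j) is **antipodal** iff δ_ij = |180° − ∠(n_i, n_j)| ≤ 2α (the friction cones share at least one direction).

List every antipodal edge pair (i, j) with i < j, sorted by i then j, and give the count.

count = 6; pairs: (0,2), (0,3), (1,3), (1,4), (2,4), (2,5)

α = atan 0.55 = 28.81°;  2α = 57.62°
n_0 = (+0.7506, -0.6607)
n_1 = (+0.9624, +0.2715)
n_2 = (+0.1289, +0.9917)
n_3 = (-1.0000, -0.0036)
n_4 = (-0.6421, -0.7666)
n_5 = (-0.0755, -0.9971)
  (0,1): δ = 122.89°  ·
  (0,2): δ = 56.05°  ✓
  (0,3): δ = 41.56°  ✓
  (0,4): δ = 91.41°  ·
  (0,5): δ = 127.03°  ·
  (1,2): δ = 113.16°  ·
  (1,3): δ = 15.55°  ✓
  (1,4): δ = 34.30°  ✓
  (1,5): δ = 69.92°  ·
  (2,3): δ = 82.39°  ·
  (2,4): δ = 32.54°  ✓
  (2,5): δ = 3.08°  ✓
  (3,4): δ = 130.15°  ·
  (3,5): δ = 94.53°  ·
  (4,5): δ = 144.38°  ·
antipodal pairs: 6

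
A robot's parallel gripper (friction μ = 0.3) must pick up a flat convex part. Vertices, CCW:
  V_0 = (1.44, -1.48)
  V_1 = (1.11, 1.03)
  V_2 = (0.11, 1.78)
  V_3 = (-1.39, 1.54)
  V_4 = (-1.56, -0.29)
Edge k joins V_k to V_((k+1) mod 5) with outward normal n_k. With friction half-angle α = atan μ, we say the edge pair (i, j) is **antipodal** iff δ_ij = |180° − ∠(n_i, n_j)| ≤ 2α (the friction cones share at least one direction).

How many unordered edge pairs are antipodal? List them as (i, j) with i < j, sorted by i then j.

count = 3; pairs: (0,3), (1,4), (2,4)

α = atan 0.3 = 16.70°;  2α = 33.40°
n_0 = (+0.9915, +0.1304)
n_1 = (+0.6000, +0.8000)
n_2 = (-0.1580, +0.9874)
n_3 = (-0.9957, +0.0925)
n_4 = (-0.3687, -0.9295)
  (0,1): δ = 134.36°  ·
  (0,2): δ = 88.40°  ·
  (0,3): δ = 12.80°  ✓
  (0,4): δ = 60.87°  ·
  (1,2): δ = 134.04°  ·
  (1,3): δ = 58.44°  ·
  (1,4): δ = 15.23°  ✓
  (2,3): δ = 104.40°  ·
  (2,4): δ = 30.73°  ✓
  (3,4): δ = 106.33°  ·
antipodal pairs: 3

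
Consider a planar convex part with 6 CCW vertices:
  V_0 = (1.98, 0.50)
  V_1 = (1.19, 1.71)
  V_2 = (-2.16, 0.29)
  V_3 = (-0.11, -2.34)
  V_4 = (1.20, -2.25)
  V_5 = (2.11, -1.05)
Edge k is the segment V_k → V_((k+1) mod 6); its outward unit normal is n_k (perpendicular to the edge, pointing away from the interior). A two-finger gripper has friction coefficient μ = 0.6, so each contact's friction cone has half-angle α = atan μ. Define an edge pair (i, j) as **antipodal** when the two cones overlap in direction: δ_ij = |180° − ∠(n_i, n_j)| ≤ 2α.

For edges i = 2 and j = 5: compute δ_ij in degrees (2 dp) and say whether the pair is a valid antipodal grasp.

α = atan 0.6 = 30.96°;  2α = 61.93°
edge 2: e_2 = (+2.05, -2.63);  n_2 = (-0.7887, -0.6148)
edge 5: e_5 = (-0.13, +1.55);  n_5 = (+0.9965, +0.0836)
∠(n_2, n_5) = 146.86°
δ = |180° − 146.86°| = 33.14°
33.14° ≤ 2α = 61.93°  →  valid

δ = 33.14°, valid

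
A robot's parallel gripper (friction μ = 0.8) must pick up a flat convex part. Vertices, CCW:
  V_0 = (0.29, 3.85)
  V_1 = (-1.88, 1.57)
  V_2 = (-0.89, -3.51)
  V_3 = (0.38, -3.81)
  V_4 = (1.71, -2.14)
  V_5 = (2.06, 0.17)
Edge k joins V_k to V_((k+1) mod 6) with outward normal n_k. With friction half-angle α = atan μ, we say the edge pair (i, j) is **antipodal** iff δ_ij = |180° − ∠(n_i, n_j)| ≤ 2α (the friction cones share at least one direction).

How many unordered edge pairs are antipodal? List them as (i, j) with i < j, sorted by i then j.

α = atan 0.8 = 38.66°;  2α = 77.32°
n_0 = (-0.7244, +0.6894)
n_1 = (-0.9815, -0.1913)
n_2 = (-0.2299, -0.9732)
n_3 = (+0.7822, -0.6230)
n_4 = (+0.9887, -0.1498)
n_5 = (+0.9012, +0.4334)
  (0,1): δ = 125.39°  ·
  (0,2): δ = 59.71°  ✓
  (0,3): δ = 5.05°  ✓
  (0,4): δ = 34.97°  ✓
  (0,5): δ = 69.27°  ✓
  (1,2): δ = 114.32°  ·
  (1,3): δ = 49.56°  ✓
  (1,4): δ = 19.64°  ✓
  (1,5): δ = 14.66°  ✓
  (2,3): δ = 115.24°  ·
  (2,4): δ = 85.32°  ·
  (2,5): δ = 51.02°  ✓
  (3,4): δ = 150.08°  ·
  (3,5): δ = 115.78°  ·
  (4,5): δ = 145.70°  ·
antipodal pairs: 8

count = 8; pairs: (0,2), (0,3), (0,4), (0,5), (1,3), (1,4), (1,5), (2,5)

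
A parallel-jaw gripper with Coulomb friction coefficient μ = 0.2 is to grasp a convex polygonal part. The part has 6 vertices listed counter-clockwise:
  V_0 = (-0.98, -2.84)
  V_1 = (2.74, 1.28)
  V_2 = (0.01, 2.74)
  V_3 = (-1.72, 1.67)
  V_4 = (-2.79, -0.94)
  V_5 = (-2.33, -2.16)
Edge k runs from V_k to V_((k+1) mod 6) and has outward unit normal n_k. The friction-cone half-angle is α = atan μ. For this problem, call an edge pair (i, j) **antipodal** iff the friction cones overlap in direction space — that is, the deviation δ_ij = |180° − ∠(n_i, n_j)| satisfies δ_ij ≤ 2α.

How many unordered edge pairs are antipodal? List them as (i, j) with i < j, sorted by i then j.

α = atan 0.2 = 11.31°;  2α = 22.62°
n_0 = (+0.7422, -0.6702)
n_1 = (+0.4716, +0.8818)
n_2 = (-0.5260, +0.8505)
n_3 = (-0.9253, +0.3793)
n_4 = (-0.9357, -0.3528)
n_5 = (-0.4499, -0.8931)
  (0,1): δ = 76.06°  ·
  (0,2): δ = 16.18°  ✓
  (0,3): δ = 19.79°  ✓
  (0,4): δ = 62.74°  ·
  (0,5): δ = 105.34°  ·
  (1,2): δ = 120.13°  ·
  (1,3): δ = 84.15°  ·
  (1,4): δ = 41.20°  ·
  (1,5): δ = 1.40°  ✓
  (2,3): δ = 144.03°  ·
  (2,4): δ = 101.08°  ·
  (2,5): δ = 58.47°  ·
  (3,4): δ = 137.05°  ·
  (3,5): δ = 94.44°  ·
  (4,5): δ = 137.39°  ·
antipodal pairs: 3

count = 3; pairs: (0,2), (0,3), (1,5)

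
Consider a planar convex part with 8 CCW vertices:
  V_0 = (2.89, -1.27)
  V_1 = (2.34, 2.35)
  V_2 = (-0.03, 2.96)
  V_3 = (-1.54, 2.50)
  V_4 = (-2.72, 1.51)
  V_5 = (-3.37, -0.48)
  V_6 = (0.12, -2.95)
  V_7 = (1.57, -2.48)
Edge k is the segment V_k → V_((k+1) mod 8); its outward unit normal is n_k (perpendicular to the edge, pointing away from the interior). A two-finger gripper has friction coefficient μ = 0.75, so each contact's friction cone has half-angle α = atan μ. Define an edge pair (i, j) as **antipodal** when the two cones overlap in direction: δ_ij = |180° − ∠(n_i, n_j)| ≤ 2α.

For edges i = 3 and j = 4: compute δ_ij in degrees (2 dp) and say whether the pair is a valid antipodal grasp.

δ = 148.08°, invalid

α = atan 0.75 = 36.87°;  2α = 73.74°
edge 3: e_3 = (-1.18, -0.99);  n_3 = (-0.6427, +0.7661)
edge 4: e_4 = (-0.65, -1.99);  n_4 = (-0.9506, +0.3105)
∠(n_3, n_4) = 31.92°
δ = |180° − 31.92°| = 148.08°
148.08° > 2α = 73.74°  →  invalid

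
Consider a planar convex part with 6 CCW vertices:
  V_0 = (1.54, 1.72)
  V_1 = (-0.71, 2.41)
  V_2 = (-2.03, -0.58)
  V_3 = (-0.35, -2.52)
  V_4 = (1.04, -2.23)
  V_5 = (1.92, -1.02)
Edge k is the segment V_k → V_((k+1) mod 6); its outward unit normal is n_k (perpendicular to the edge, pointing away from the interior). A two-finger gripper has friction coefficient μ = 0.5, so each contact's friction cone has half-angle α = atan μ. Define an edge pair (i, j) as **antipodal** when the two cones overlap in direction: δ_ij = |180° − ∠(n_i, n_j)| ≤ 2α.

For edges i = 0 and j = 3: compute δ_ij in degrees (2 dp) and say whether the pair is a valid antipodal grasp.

α = atan 0.5 = 26.57°;  2α = 53.13°
edge 0: e_0 = (-2.25, +0.69);  n_0 = (+0.2932, +0.9561)
edge 3: e_3 = (+1.39, +0.29);  n_3 = (+0.2042, -0.9789)
∠(n_0, n_3) = 151.17°
δ = |180° − 151.17°| = 28.83°
28.83° ≤ 2α = 53.13°  →  valid

δ = 28.83°, valid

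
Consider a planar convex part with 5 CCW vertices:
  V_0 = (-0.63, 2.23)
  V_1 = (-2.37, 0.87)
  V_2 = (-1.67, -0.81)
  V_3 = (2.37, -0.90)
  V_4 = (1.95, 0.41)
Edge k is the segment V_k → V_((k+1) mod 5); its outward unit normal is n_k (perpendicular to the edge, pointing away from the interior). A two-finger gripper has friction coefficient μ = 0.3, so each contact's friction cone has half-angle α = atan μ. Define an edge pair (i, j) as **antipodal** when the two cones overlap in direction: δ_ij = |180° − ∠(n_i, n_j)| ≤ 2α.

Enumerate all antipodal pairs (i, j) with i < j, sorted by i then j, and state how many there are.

count = 2; pairs: (1,3), (1,4)

α = atan 0.3 = 16.70°;  2α = 33.40°
n_0 = (-0.6158, +0.7879)
n_1 = (-0.9231, -0.3846)
n_2 = (-0.0223, -0.9998)
n_3 = (+0.9523, +0.3053)
n_4 = (+0.5764, +0.8171)
  (0,1): δ = 105.39°  ·
  (0,2): δ = 39.29°  ·
  (0,3): δ = 69.76°  ·
  (0,4): δ = 106.79°  ·
  (1,2): δ = 113.90°  ·
  (1,3): δ = 4.84°  ✓
  (1,4): δ = 32.18°  ✓
  (2,3): δ = 70.95°  ·
  (2,4): δ = 33.92°  ·
  (3,4): δ = 142.98°  ·
antipodal pairs: 2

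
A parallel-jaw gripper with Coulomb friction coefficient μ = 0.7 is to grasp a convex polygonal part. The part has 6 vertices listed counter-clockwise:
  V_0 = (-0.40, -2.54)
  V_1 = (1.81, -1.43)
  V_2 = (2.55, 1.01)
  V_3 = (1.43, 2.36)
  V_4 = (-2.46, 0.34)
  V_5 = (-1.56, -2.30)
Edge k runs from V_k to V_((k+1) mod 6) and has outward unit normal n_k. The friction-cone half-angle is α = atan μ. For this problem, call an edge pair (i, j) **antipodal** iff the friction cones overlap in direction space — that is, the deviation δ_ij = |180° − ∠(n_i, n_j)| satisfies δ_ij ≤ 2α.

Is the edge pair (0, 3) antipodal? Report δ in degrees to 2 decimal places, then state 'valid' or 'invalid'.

α = atan 0.7 = 34.99°;  2α = 69.98°
edge 0: e_0 = (+2.21, +1.11);  n_0 = (+0.4488, -0.8936)
edge 3: e_3 = (-3.89, -2.02);  n_3 = (-0.4608, +0.8875)
∠(n_0, n_3) = 179.23°
δ = |180° − 179.23°| = 0.77°
0.77° ≤ 2α = 69.98°  →  valid

δ = 0.77°, valid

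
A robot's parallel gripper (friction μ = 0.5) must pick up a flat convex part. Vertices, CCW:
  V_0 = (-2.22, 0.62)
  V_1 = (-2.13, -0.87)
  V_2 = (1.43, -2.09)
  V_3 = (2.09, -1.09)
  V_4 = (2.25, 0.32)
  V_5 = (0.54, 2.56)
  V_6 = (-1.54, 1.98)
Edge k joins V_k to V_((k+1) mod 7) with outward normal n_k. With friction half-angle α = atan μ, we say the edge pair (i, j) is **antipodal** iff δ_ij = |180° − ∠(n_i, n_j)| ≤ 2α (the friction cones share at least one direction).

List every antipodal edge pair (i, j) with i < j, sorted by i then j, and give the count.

α = atan 0.5 = 26.57°;  2α = 53.13°
n_0 = (-0.9982, -0.0603)
n_1 = (-0.3242, -0.9460)
n_2 = (+0.8346, -0.5508)
n_3 = (+0.9936, -0.1128)
n_4 = (+0.7949, +0.6068)
n_5 = (-0.2686, +0.9633)
n_6 = (-0.8944, +0.4472)
  (0,1): δ = 112.37°  ·
  (0,2): δ = 36.88°  ✓
  (0,3): δ = 9.93°  ✓
  (0,4): δ = 33.90°  ✓
  (0,5): δ = 102.12°  ·
  (0,6): δ = 149.98°  ·
  (1,2): δ = 104.51°  ·
  (1,3): δ = 77.56°  ·
  (1,4): δ = 33.73°  ✓
  (1,5): δ = 34.50°  ✓
  (1,6): δ = 82.35°  ·
  (2,3): δ = 153.05°  ·
  (2,4): δ = 109.22°  ·
  (2,5): δ = 40.99°  ✓
  (2,6): δ = 6.86°  ✓
  (3,4): δ = 136.17°  ·
  (3,5): δ = 67.95°  ·
  (3,6): δ = 20.09°  ✓
  (4,5): δ = 111.78°  ·
  (4,6): δ = 63.92°  ·
  (5,6): δ = 132.15°  ·
antipodal pairs: 8

count = 8; pairs: (0,2), (0,3), (0,4), (1,4), (1,5), (2,5), (2,6), (3,6)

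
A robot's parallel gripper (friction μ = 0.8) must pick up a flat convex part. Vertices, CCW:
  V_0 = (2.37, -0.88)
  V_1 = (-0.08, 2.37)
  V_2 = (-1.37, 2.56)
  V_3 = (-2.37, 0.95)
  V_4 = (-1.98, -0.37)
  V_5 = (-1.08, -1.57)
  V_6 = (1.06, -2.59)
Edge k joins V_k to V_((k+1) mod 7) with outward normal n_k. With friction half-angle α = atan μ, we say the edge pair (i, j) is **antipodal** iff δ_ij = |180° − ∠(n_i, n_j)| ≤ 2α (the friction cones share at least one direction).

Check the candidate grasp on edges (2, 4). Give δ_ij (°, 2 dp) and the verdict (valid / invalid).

δ = 111.28°, invalid

α = atan 0.8 = 38.66°;  2α = 77.32°
edge 2: e_2 = (-1.00, -1.61);  n_2 = (-0.8495, +0.5276)
edge 4: e_4 = (+0.90, -1.20);  n_4 = (-0.8000, -0.6000)
∠(n_2, n_4) = 68.72°
δ = |180° − 68.72°| = 111.28°
111.28° > 2α = 77.32°  →  invalid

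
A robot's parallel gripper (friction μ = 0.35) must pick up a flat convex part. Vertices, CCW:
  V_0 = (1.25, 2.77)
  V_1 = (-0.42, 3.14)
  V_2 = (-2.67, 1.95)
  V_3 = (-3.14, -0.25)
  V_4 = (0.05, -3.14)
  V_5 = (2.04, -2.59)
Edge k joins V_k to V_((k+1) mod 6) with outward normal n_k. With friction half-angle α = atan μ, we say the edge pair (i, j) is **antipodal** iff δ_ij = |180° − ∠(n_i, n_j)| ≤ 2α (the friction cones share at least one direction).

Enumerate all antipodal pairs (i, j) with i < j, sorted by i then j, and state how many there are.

α = atan 0.35 = 19.29°;  2α = 38.58°
n_0 = (+0.2163, +0.9763)
n_1 = (-0.4675, +0.8840)
n_2 = (-0.9779, +0.2089)
n_3 = (-0.6714, -0.7411)
n_4 = (+0.2664, -0.9639)
n_5 = (+0.9893, +0.1458)
  (0,1): δ = 139.63°  ·
  (0,2): δ = 89.57°  ·
  (0,3): δ = 29.68°  ✓
  (0,4): δ = 27.94°  ✓
  (0,5): δ = 110.88°  ·
  (1,2): δ = 129.93°  ·
  (1,3): δ = 70.05°  ·
  (1,4): δ = 12.42°  ✓
  (1,5): δ = 70.51°  ·
  (2,3): δ = 120.12°  ·
  (2,4): δ = 62.49°  ·
  (2,5): δ = 20.44°  ✓
  (3,4): δ = 122.37°  ·
  (3,5): δ = 39.44°  ·
  (4,5): δ = 97.07°  ·
antipodal pairs: 4

count = 4; pairs: (0,3), (0,4), (1,4), (2,5)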